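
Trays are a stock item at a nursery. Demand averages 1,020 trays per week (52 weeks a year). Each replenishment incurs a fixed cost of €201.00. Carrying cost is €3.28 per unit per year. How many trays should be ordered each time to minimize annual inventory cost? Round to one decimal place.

Annual demand D = 1,020 × 52 = 53,040.
EOQ = √(2DS / H) = √(2 × 53,040 × 201 / 3.28).
= √(21,322,080 / 3.28) = √6,500,634.1463 ≈ 2549.634.

Q* ≈ 2,549.6 trays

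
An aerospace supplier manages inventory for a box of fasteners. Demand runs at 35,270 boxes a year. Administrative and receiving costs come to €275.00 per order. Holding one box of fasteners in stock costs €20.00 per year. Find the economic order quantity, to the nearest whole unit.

EOQ = √(2DS / H) = √(2 × 35,270 × 275 / 20).
= √(19,398,500 / 20) = √969,925 ≈ 984.848.

Q* ≈ 985 boxes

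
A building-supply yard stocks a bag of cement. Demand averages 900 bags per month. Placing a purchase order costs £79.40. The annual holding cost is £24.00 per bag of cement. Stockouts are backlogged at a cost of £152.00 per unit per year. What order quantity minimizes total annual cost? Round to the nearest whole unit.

Q* ≈ 288 bags

Annual demand D = 900 × 12 = 10,800.
With planned backorders, Q* = √(2DS/H) · √((H+B)/B).
√(2DS/H) = √(2 × 10,800 × 79.4 / 24) = 267.320.
√((H+B)/B) = √((24+152)/152) = 1.0761.
Q* ≈ 287.651.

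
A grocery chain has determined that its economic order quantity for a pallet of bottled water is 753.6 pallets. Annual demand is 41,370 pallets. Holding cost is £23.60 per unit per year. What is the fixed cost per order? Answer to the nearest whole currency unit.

S ≈ £162

Invert the EOQ relation Q*² = 2DS/H.
From Q* = √(2DS/H): S = Q*²H / (2D) = 753.6² × 23.6 / (2 × 41,370) = 161.9863.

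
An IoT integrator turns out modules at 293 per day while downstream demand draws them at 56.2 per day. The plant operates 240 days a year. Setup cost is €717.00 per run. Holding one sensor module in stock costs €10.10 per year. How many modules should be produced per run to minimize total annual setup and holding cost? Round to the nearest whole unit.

Q* ≈ 1,539 modules

Annual demand D = 56.2 × 240 = 13,488.
Production build-up factor (1 − d/p) = 1 − 56.2/293 = 0.8082.
Q* = √(2DS / (H(1 − d/p))) = √(2 × 13,488 × 717 / (10.1 × 0.8082)).
= √(19,341,792 / 8.1627) ≈ 1539.326.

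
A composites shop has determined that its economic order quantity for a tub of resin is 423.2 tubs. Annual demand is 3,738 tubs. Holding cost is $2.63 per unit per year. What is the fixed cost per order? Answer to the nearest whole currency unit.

Squaring Q* = √(2DS/H) gives Q*² = 2DS/H.
From Q* = √(2DS/H): S = Q*²H / (2D) = 423.2² × 2.63 / (2 × 3,738) = 63.0054.

S ≈ $63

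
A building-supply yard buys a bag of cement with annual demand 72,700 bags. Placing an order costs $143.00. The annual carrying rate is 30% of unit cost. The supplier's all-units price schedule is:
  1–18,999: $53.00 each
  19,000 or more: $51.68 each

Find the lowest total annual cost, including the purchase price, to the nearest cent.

TC* ≈ $3,871,282.30

Holding cost per unit per year at price C is H = 0.30·C.
For each price level, check whether its EOQ is feasible; otherwise the best quantity at that price is the breakpoint.
EOQ at $53.00 = 1143.5 (feasible in tier 1): TC = 72,700×$53.00 + (72,700/1143.5)×143 + (1143.5/2)×0.30×$53.00 = $3,871,282.30.
EOQ at $51.68 = 1158.1 < 19000, so use break Q=19000: TC = 72,700×$51.68 + (72,700/19000.0)×143 + (19000.0/2)×0.30×$51.68 = $3,904,971.16.
Lowest total cost among the candidates is at Q = 1143.5.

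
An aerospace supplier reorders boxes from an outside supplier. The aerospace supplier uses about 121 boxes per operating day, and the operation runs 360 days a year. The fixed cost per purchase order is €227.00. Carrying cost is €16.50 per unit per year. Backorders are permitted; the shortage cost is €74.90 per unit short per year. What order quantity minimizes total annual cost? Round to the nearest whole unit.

Q* ≈ 1,209 boxes

Annual demand D = 121 × 360 = 43,560.
With planned backorders, Q* = √(2DS/H) · √((H+B)/B).
√(2DS/H) = √(2 × 43,560 × 227 / 16.5) = 1094.788.
√((H+B)/B) = √((16.5+74.9)/74.9) = 1.1047.
Q* ≈ 1209.378.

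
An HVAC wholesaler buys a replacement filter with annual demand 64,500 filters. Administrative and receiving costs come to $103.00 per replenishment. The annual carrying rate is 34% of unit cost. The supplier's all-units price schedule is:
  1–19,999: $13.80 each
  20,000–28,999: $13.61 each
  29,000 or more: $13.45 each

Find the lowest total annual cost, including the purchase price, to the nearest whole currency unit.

Holding cost per unit per year at price C is H = 0.34·C.
Candidates are each tier's EOQ (if it falls in that tier) and each price-break quantity.
EOQ at $13.80 = 1682.8 (feasible in tier 1): TC = 64,500×$13.80 + (64,500/1682.8)×103 + (1682.8/2)×0.34×$13.80 = $897,995.73.
EOQ at $13.61 = 1694.5 < 20000, so use break Q=20000: TC = 64,500×$13.61 + (64,500/20000.0)×103 + (20000.0/2)×0.34×$13.61 = $924,451.18.
EOQ at $13.45 = 1704.6 < 29000, so use break Q=29000: TC = 64,500×$13.45 + (64,500/29000.0)×103 + (29000.0/2)×0.34×$13.45 = $934,062.59.
Lowest total cost among the candidates is at Q = 1682.8.

TC* ≈ $897,996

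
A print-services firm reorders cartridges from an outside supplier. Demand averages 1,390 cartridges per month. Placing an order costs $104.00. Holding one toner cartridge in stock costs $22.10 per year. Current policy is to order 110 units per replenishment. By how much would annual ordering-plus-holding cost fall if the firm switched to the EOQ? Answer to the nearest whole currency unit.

Extra cost ≈ $8,229 per year

Annual demand D = 1,390 × 12 = 16,680.
EOQ = √(2DS/H) = √(2 × 16,680 × 104 / 22.1) ≈ 396.22.
Cost at Q* = (D/Q*)S + (Q*/2)H = √(2DSH) ≈ $8,756.40.
Cost at Q = 110: (16,680/110)×104 + (110/2)×22.1 = $15,770.18 + $1,215.50 = $16,985.68.
Excess = $16,985.68 − $8,756.40 = $8,229.28.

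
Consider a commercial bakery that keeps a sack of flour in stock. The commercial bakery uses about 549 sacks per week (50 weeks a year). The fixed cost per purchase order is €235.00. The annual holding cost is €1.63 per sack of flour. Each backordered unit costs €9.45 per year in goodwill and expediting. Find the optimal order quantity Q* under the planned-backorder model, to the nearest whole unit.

Annual demand D = 549 × 50 = 27,450.
With planned backorders, Q* = √(2DS/H) · √((H+B)/B).
√(2DS/H) = √(2 × 27,450 × 235 / 1.63) = 2813.366.
√((H+B)/B) = √((1.63+9.45)/9.45) = 1.0828.
Q* ≈ 3046.353.

Q* ≈ 3,046 sacks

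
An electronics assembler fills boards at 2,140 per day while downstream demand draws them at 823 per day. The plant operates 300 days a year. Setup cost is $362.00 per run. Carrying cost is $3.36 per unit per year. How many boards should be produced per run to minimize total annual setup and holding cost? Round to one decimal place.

Annual demand D = 823 × 300 = 246,900.
Production build-up factor (1 − d/p) = 1 − 823/2,140 = 0.6154.
Q* = √(2DS / (H(1 − d/p))) = √(2 × 246,900 × 362 / (3.36 × 0.6154)).
= √(178,755,600 / 2.0678) ≈ 9297.671.

Q* ≈ 9,297.7 boards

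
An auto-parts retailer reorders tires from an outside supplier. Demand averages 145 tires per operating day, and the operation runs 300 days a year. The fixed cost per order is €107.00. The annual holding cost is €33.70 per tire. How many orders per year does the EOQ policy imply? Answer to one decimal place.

N ≈ 82.8 orders per year

Annual demand D = 145 × 300 = 43,500.
The optimal lot size = √(2DS/H) = √(2 × 43,500 × 107 / 33.7) ≈ 525.58.
Orders per year = D / Q* = 43,500 / 525.58 ≈ 82.766.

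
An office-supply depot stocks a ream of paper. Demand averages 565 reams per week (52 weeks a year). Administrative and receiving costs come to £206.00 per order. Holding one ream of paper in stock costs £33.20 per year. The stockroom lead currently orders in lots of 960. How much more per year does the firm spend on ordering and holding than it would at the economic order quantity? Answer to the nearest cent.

Annual demand D = 565 × 52 = 29,380.
EOQ = √(2DS/H) = √(2 × 29,380 × 206 / 33.2) ≈ 603.82.
Cost at Q* = (D/Q*)S + (Q*/2)H = √(2DSH) ≈ £20,046.73.
Cost at Q = 960: (29,380/960)×206 + (960/2)×33.2 = £6,304.46 + £15,936.00 = £22,240.46.
Excess = £22,240.46 − £20,046.73 = £2,193.73.

Extra cost ≈ £2,193.73 per year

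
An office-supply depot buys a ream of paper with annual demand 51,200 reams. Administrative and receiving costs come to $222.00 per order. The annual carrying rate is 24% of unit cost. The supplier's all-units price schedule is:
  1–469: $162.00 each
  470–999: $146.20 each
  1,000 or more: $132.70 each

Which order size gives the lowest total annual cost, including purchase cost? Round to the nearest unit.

Holding cost per unit per year at price C is H = 0.24·C.
Candidates are each tier's EOQ (if it falls in that tier) and each price-break quantity.
Tier 1 ($162.00): EOQ = 764.7 exceeds tier's upper bound 469, so this tier is dominated.
EOQ at $146.20 = 804.9 (feasible in tier 2): TC = 51,200×$146.20 + (51,200/804.9)×222 + (804.9/2)×0.24×$146.20 = $7,513,682.67.
EOQ at $132.70 = 844.9 < 1000, so use break Q=1000: TC = 51,200×$132.70 + (51,200/1000.0)×222 + (1000.0/2)×0.24×$132.70 = $6,821,530.40.
Lowest total cost is $6,821,530.40 at Q = 1000.0.

Q* ≈ 1,000 reams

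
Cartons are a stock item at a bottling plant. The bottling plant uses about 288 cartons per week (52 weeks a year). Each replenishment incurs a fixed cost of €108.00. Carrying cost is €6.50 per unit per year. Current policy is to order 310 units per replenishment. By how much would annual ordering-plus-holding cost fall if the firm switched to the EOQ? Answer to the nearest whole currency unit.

Annual demand D = 288 × 52 = 14,976.
EOQ = √(2DS/H) = √(2 × 14,976 × 108 / 6.5) ≈ 705.45.
Cost at Q* = (D/Q*)S + (Q*/2)H = √(2DSH) ≈ €4,585.44.
Cost at Q = 310: (14,976/310)×108 + (310/2)×6.5 = €5,217.45 + €1,007.50 = €6,224.95.
Excess = €6,224.95 − €4,585.44 = €1,639.50.

Extra cost ≈ €1,640 per year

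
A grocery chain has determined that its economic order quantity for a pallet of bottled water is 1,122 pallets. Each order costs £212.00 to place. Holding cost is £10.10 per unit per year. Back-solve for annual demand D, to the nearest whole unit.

Invert the EOQ relation Q*² = 2DS/H.
From Q* = √(2DS/H): D = Q*²H / (2S) = 1,122² × 10.1 / (2 × 212) = 29987.567.

D ≈ 29,988 pallets per year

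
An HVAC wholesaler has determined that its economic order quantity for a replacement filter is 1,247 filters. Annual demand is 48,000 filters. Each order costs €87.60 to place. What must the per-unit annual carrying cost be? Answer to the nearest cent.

H ≈ €5.41

The basic EOQ model gives Q* = √(2DS/H); rearrange for the unknown.
From Q* = √(2DS/H): H = 2DS / Q*² = 2 × 48,000 × 87.6 / 1,247² = 5.4081.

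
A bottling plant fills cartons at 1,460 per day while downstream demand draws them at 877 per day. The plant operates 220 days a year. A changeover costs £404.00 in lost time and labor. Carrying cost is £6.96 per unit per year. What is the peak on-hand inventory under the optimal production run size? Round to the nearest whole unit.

Annual demand D = 877 × 220 = 192,940.
Production build-up factor (1 − d/p) = 1 − 877/1,460 = 0.3993.
Q* = √(2DS / (H(1 − d/p))) = √(2 × 192,940 × 404 / (6.96 × 0.3993)).
= √(155,895,520 / 2.7792) ≈ 7489.526.
Maximum inventory = Q*(1 − d/p) = 7489.526 × 0.3993 ≈ 2990.681.

I_max ≈ 2,991 cartons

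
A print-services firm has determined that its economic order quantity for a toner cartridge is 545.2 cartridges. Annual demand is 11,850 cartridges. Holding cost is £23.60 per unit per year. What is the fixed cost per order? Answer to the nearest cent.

The basic EOQ model gives Q* = √(2DS/H); rearrange for the unknown.
From Q* = √(2DS/H): S = Q*²H / (2D) = 545.2² × 23.6 / (2 × 11,850) = 295.9888.

S ≈ £295.99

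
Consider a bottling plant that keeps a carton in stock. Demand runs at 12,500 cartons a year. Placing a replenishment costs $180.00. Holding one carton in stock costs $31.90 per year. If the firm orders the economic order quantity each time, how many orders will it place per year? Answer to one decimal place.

The optimal lot size = √(2DS/H) = √(2 × 12,500 × 180 / 31.9) ≈ 375.59.
Orders per year = D / Q* = 12,500 / 375.59 ≈ 33.281.

N ≈ 33.3 orders per year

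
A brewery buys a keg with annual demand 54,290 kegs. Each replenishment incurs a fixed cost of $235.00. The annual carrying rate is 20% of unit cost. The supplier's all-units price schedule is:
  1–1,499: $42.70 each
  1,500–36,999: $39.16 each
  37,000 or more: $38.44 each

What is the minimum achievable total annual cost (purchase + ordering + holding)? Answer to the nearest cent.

TC* ≈ $2,140,133.01

Holding cost per unit per year at price C is H = 0.20·C.
For each price level, check whether its EOQ is feasible; otherwise the best quantity at that price is the breakpoint.
Tier 1 ($42.70): EOQ = 1728.5 exceeds tier's upper bound 1499, so this tier is dominated.
EOQ at $39.16 = 1805.0 (feasible in tier 2): TC = 54,290×$39.16 + (54,290/1805.0)×235 + (1805.0/2)×0.20×$39.16 = $2,140,133.01.
EOQ at $38.44 = 1821.8 < 37000, so use break Q=37000: TC = 54,290×$38.44 + (54,290/37000.0)×235 + (37000.0/2)×0.20×$38.44 = $2,229,480.41.
Lowest total cost among the candidates is at Q = 1805.0.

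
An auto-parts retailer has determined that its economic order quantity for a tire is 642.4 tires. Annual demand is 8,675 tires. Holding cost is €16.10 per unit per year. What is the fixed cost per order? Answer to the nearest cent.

The basic EOQ model gives Q* = √(2DS/H); rearrange for the unknown.
From Q* = √(2DS/H): S = Q*²H / (2D) = 642.4² × 16.1 / (2 × 8,675) = 382.9459.

S ≈ €382.95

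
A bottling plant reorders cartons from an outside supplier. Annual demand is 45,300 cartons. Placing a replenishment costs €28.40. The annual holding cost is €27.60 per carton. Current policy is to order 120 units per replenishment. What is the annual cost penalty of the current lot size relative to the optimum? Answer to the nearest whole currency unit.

EOQ = √(2DS/H) = √(2 × 45,300 × 28.4 / 27.6) ≈ 305.33.
Cost at Q* = (D/Q*)S + (Q*/2)H = √(2DSH) ≈ €8,427.09.
Cost at Q = 120: (45,300/120)×28.4 + (120/2)×27.6 = €10,721.00 + €1,656.00 = €12,377.00.
Excess = €12,377.00 − €8,427.09 = €3,949.91.

Extra cost ≈ €3,950 per year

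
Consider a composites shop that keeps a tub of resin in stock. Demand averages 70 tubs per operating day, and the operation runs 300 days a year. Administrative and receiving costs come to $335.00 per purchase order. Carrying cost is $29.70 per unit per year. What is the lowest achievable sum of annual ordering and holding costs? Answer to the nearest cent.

Annual demand D = 70 × 300 = 21,000.
Q* = √(2DS/H) = √(2 × 21,000 × 335 / 29.7) ≈ 688.29.
At Q*, ordering cost (D/Q*)S equals holding cost (Q*/2)H, each = √(DSH/2).
Minimum total = √(2DSH) = √(2 × 21,000 × 335 × 29.7) ≈ 20442.089.

TC* ≈ $20,442.09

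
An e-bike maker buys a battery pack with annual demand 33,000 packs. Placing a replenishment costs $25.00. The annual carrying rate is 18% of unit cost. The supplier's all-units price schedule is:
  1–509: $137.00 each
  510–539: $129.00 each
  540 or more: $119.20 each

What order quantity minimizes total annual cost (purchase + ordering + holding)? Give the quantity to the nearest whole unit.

Q* ≈ 540 packs

Holding cost per unit per year at price C is H = 0.18·C.
Candidates are each tier's EOQ (if it falls in that tier) and each price-break quantity.
EOQ at $137.00 = 258.7 (feasible in tier 1): TC = 33,000×$137.00 + (33,000/258.7)×25 + (258.7/2)×0.18×$137.00 = $4,527,378.79.
EOQ at $129.00 = 266.6 < 510, so use break Q=510: TC = 33,000×$129.00 + (33,000/510.0)×25 + (510.0/2)×0.18×$129.00 = $4,264,538.75.
EOQ at $119.20 = 277.3 < 540, so use break Q=540: TC = 33,000×$119.20 + (33,000/540.0)×25 + (540.0/2)×0.18×$119.20 = $3,940,920.90.
Lowest total cost is $3,940,920.90 at Q = 540.0.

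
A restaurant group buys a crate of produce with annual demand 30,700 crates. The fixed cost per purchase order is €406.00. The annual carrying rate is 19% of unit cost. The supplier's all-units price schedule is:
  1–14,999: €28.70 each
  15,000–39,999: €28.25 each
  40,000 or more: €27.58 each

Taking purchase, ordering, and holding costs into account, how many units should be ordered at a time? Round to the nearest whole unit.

Q* ≈ 2,138 crates

Holding cost per unit per year at price C is H = 0.19·C.
For each price level, check whether its EOQ is feasible; otherwise the best quantity at that price is the breakpoint.
EOQ at €28.70 = 2138.1 (feasible in tier 1): TC = 30,700×€28.70 + (30,700/2138.1)×406 + (2138.1/2)×0.19×€28.70 = €892,749.10.
EOQ at €28.25 = 2155.1 < 15000, so use break Q=15000: TC = 30,700×€28.25 + (30,700/15000.0)×406 + (15000.0/2)×0.19×€28.25 = €908,362.20.
EOQ at €27.58 = 2181.1 < 40000, so use break Q=40000: TC = 30,700×€27.58 + (30,700/40000.0)×406 + (40000.0/2)×0.19×€27.58 = €951,821.60.
Lowest total cost is €892,749.10 at Q = 2138.1.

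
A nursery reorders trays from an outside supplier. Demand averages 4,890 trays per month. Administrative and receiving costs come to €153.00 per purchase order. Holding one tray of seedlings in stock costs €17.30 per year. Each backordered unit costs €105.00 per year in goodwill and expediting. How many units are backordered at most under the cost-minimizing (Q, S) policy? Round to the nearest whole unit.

S* ≈ 156 trays

Annual demand D = 4,890 × 12 = 58,680.
With planned backorders, Q* = √(2DS/H) · √((H+B)/B).
√(2DS/H) = √(2 × 58,680 × 153 / 17.3) = 1018.785.
√((H+B)/B) = √((17.3+105)/105) = 1.0792.
Q* ≈ 1099.515.
S* = Q* · H/(H+B) = 1099.515 × 17.3/122.3 ≈ 155.532.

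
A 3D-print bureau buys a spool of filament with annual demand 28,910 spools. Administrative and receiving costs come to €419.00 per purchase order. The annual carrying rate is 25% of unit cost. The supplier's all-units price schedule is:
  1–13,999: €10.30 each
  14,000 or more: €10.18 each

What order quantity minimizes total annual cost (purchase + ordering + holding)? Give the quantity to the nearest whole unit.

Holding cost per unit per year at price C is H = 0.25·C.
For each price level, check whether its EOQ is feasible; otherwise the best quantity at that price is the breakpoint.
EOQ at €10.30 = 3067.3 (feasible in tier 1): TC = 28,910×€10.30 + (28,910/3067.3)×419 + (3067.3/2)×0.25×€10.30 = €305,671.32.
EOQ at €10.18 = 3085.3 < 14000, so use break Q=14000: TC = 28,910×€10.18 + (28,910/14000.0)×419 + (14000.0/2)×0.25×€10.18 = €312,984.03.
Lowest total cost is €305,671.32 at Q = 3067.3.

Q* ≈ 3,067 spools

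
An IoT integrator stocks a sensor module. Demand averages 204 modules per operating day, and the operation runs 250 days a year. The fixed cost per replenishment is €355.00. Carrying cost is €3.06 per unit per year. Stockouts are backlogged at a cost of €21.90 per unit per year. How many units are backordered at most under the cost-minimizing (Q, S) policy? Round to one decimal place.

S* ≈ 450.2 modules

Annual demand D = 204 × 250 = 51,000.
With planned backorders, Q* = √(2DS/H) · √((H+B)/B).
√(2DS/H) = √(2 × 51,000 × 355 / 3.06) = 3439.961.
√((H+B)/B) = √((3.06+21.9)/21.9) = 1.0676.
Q* ≈ 3672.432.
S* = Q* · H/(H+B) = 3672.432 × 3.06/24.96 ≈ 450.226.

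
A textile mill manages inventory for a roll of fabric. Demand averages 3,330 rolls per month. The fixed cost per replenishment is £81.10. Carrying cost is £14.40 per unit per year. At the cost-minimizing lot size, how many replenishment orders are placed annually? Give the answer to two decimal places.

N ≈ 59.56 orders per year

Annual demand D = 3,330 × 12 = 39,960.
The optimal lot size = √(2DS/H) = √(2 × 39,960 × 81.1 / 14.4) ≈ 670.90.
Orders per year = D / Q* = 39,960 / 670.90 ≈ 59.562.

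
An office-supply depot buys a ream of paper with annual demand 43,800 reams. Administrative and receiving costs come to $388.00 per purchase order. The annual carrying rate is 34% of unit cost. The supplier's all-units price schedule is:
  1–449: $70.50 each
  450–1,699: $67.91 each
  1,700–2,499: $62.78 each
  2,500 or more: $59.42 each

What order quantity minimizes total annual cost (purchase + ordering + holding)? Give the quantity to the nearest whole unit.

Holding cost per unit per year at price C is H = 0.34·C.
Candidates are each tier's EOQ (if it falls in that tier) and each price-break quantity.
Tier 1 ($70.50): EOQ = 1190.8 exceeds tier's upper bound 449, so this tier is dominated.
EOQ at $67.91 = 1213.3 (feasible in tier 2): TC = 43,800×$67.91 + (43,800/1213.3)×388 + (1213.3/2)×0.34×$67.91 = $3,002,471.94.
EOQ at $62.78 = 1261.9 < 1700, so use break Q=1700: TC = 43,800×$62.78 + (43,800/1700.0)×388 + (1700.0/2)×0.34×$62.78 = $2,777,904.13.
EOQ at $59.42 = 1297.1 < 2500, so use break Q=2500: TC = 43,800×$59.42 + (43,800/2500.0)×388 + (2500.0/2)×0.34×$59.42 = $2,634,647.26.
Lowest total cost is $2,634,647.26 at Q = 2500.0.

Q* ≈ 2,500 reams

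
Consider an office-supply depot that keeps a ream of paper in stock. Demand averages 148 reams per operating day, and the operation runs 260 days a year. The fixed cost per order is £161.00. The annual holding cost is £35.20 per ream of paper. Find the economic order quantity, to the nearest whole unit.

Annual demand D = 148 × 260 = 38,480.
EOQ = √(2DS / H) = √(2 × 38,480 × 161 / 35.2).
= √(12,390,560 / 35.2) = √352,004.5455 ≈ 593.300.

Q* ≈ 593 reams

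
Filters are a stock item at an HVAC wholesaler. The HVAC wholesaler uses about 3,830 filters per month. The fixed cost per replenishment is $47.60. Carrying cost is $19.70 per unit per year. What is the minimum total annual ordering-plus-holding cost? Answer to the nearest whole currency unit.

Annual demand D = 3,830 × 12 = 45,960.
EOQ = √(2DS/H) = √(2 × 45,960 × 47.6 / 19.7) ≈ 471.28.
At the optimum the two cost components are equal, so total cost = 2·(Q*/2)H = Q*·H.
Minimum total = √(2DSH) = √(2 × 45,960 × 47.6 × 19.7) ≈ 9284.138.

TC* ≈ $9,284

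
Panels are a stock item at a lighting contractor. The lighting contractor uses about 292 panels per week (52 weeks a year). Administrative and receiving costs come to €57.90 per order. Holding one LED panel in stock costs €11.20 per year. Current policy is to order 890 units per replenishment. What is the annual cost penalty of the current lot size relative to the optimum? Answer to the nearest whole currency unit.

Extra cost ≈ €1,534 per year

Annual demand D = 292 × 52 = 15,184.
EOQ = √(2DS/H) = √(2 × 15,184 × 57.9 / 11.2) ≈ 396.22.
Cost at Q* = (D/Q*)S + (Q*/2)H = √(2DSH) ≈ €4,437.68.
Cost at Q = 890: (15,184/890)×57.9 + (890/2)×11.2 = €987.81 + €4,984.00 = €5,971.81.
Excess = €5,971.81 − €4,437.68 = €1,534.13.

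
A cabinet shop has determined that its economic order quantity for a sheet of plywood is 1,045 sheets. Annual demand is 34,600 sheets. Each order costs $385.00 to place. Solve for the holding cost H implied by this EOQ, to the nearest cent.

H ≈ $24.40

The basic EOQ model gives Q* = √(2DS/H); rearrange for the unknown.
From Q* = √(2DS/H): H = 2DS / Q*² = 2 × 34,600 × 385 / 1,045² = 24.3969.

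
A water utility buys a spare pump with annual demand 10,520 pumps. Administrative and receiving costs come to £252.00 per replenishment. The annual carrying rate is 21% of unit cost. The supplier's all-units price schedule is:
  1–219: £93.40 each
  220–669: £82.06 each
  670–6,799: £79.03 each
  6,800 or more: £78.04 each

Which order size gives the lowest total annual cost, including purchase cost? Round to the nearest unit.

Holding cost per unit per year at price C is H = 0.21·C.
Evaluate total cost at each tier's feasible EOQ or, if the EOQ is below the tier, at the tier's minimum quantity.
Tier 1 (£93.40): EOQ = 519.9 exceeds tier's upper bound 219, so this tier is dominated.
EOQ at £82.06 = 554.7 (feasible in tier 2): TC = 10,520×£82.06 + (10,520/554.7)×252 + (554.7/2)×0.21×£82.06 = £872,829.89.
EOQ at £79.03 = 565.2 < 670, so use break Q=670: TC = 10,520×£79.03 + (10,520/670.0)×252 + (670.0/2)×0.21×£79.03 = £840,912.14.
EOQ at £78.04 = 568.8 < 6800, so use break Q=6800: TC = 10,520×£78.04 + (10,520/6800.0)×252 + (6800.0/2)×0.21×£78.04 = £877,091.22.
Lowest total cost is £840,912.14 at Q = 670.0.

Q* ≈ 670 pumps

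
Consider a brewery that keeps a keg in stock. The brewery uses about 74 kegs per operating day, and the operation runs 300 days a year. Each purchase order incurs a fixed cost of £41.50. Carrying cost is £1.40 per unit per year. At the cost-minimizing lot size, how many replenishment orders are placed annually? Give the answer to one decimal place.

Annual demand D = 74 × 300 = 22,200.
Q* = √(2DS/H) = √(2 × 22,200 × 41.5 / 1.4) ≈ 1147.23.
Orders per year = D / Q* = 22,200 / 1147.23 ≈ 19.351.

N ≈ 19.4 orders per year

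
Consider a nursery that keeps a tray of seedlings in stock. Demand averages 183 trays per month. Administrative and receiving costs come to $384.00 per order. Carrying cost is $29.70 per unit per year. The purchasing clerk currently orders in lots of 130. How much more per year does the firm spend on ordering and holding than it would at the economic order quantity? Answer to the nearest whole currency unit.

Annual demand D = 183 × 12 = 2,196.
EOQ = √(2DS/H) = √(2 × 2,196 × 384 / 29.7) ≈ 238.30.
Cost at Q* = (D/Q*)S + (Q*/2)H = √(2DSH) ≈ $7,077.42.
Cost at Q = 130: (2,196/130)×384 + (130/2)×29.7 = $6,486.65 + $1,930.50 = $8,417.15.
Excess = $8,417.15 − $7,077.42 = $1,339.73.

Extra cost ≈ $1,340 per year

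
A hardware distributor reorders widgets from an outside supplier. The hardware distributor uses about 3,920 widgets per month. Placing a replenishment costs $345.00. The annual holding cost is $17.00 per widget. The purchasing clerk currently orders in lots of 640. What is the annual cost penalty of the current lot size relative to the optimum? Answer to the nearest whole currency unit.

Extra cost ≈ $7,308 per year

Annual demand D = 3,920 × 12 = 47,040.
EOQ = √(2DS/H) = √(2 × 47,040 × 345 / 17) ≈ 1381.76.
Cost at Q* = (D/Q*)S + (Q*/2)H = √(2DSH) ≈ $23,489.98.
Cost at Q = 640: (47,040/640)×345 + (640/2)×17 = $25,357.50 + $5,440.00 = $30,797.50.
Excess = $30,797.50 − $23,489.98 = $7,307.52.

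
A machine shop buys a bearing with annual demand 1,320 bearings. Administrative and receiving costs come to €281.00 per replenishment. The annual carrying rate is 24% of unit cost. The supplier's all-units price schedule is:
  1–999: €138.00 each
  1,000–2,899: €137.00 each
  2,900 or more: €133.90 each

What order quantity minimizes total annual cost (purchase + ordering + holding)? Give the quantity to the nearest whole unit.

Holding cost per unit per year at price C is H = 0.24·C.
For each price level, check whether its EOQ is feasible; otherwise the best quantity at that price is the breakpoint.
EOQ at €138.00 = 149.7 (feasible in tier 1): TC = 1,320×€138.00 + (1,320/149.7)×281 + (149.7/2)×0.24×€138.00 = €187,116.79.
EOQ at €137.00 = 150.2 < 1000, so use break Q=1000: TC = 1,320×€137.00 + (1,320/1000.0)×281 + (1000.0/2)×0.24×€137.00 = €197,650.92.
EOQ at €133.90 = 151.9 < 2900, so use break Q=2900: TC = 1,320×€133.90 + (1,320/2900.0)×281 + (2900.0/2)×0.24×€133.90 = €223,473.10.
Lowest total cost is €187,116.79 at Q = 149.7.

Q* ≈ 150 bearings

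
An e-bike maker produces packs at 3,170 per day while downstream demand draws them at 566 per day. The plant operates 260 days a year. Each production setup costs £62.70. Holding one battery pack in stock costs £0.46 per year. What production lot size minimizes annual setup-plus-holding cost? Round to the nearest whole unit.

Q* ≈ 6,988 packs

Annual demand D = 566 × 260 = 147,160.
Production build-up factor (1 − d/p) = 1 − 566/3,170 = 0.8215.
Q* = √(2DS / (H(1 − d/p))) = √(2 × 147,160 × 62.7 / (0.46 × 0.8215)).
= √(18,453,864 / 0.3779) ≈ 6988.338.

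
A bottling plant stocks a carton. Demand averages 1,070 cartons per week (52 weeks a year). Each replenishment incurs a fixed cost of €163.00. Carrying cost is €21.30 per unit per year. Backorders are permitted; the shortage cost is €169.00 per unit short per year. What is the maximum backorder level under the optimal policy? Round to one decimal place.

Annual demand D = 1,070 × 52 = 55,640.
With planned backorders, Q* = √(2DS/H) · √((H+B)/B).
√(2DS/H) = √(2 × 55,640 × 163 / 21.3) = 922.811.
√((H+B)/B) = √((21.3+169)/169) = 1.0611.
Q* ≈ 979.239.
S* = Q* · H/(H+B) = 979.239 × 21.3/190.3 ≈ 109.605.

S* ≈ 109.6 cartons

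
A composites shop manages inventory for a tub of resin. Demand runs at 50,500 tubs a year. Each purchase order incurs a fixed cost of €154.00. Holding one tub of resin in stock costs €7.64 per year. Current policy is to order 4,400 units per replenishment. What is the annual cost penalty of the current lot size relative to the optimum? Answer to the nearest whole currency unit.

EOQ = √(2DS/H) = √(2 × 50,500 × 154 / 7.64) ≈ 1426.84.
Cost at Q* = (D/Q*)S + (Q*/2)H = √(2DSH) ≈ €10,901.03.
Cost at Q = 4,400: (50,500/4,400)×154 + (4,400/2)×7.64 = €1,767.50 + €16,808.00 = €18,575.50.
Excess = €18,575.50 − €10,901.03 = €7,674.47.

Extra cost ≈ €7,674 per year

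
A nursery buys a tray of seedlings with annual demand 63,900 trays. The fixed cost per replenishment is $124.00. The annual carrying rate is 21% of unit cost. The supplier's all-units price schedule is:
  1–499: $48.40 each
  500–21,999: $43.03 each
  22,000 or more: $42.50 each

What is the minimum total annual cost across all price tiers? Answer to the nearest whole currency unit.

TC* ≈ $2,761,584

Holding cost per unit per year at price C is H = 0.21·C.
Evaluate total cost at each tier's feasible EOQ or, if the EOQ is below the tier, at the tier's minimum quantity.
Tier 1 ($48.40): EOQ = 1248.7 exceeds tier's upper bound 499, so this tier is dominated.
EOQ at $43.03 = 1324.3 (feasible in tier 2): TC = 63,900×$43.03 + (63,900/1324.3)×124 + (1324.3/2)×0.21×$43.03 = $2,761,583.62.
EOQ at $42.50 = 1332.5 < 22000, so use break Q=22000: TC = 63,900×$42.50 + (63,900/22000.0)×124 + (22000.0/2)×0.21×$42.50 = $2,814,285.16.
Lowest total cost among the candidates is at Q = 1324.3.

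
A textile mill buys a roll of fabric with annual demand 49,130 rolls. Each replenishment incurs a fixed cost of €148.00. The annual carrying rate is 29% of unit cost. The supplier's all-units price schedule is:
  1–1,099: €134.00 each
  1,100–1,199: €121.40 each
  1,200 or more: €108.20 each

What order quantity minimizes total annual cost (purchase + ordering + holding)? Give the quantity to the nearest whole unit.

Q* ≈ 1,200 rolls

Holding cost per unit per year at price C is H = 0.29·C.
For each price level, check whether its EOQ is feasible; otherwise the best quantity at that price is the breakpoint.
EOQ at €134.00 = 611.7 (feasible in tier 1): TC = 49,130×€134.00 + (49,130/611.7)×148 + (611.7/2)×0.29×€134.00 = €6,607,192.27.
EOQ at €121.40 = 642.7 < 1100, so use break Q=1100: TC = 49,130×€121.40 + (49,130/1100.0)×148 + (1100.0/2)×0.29×€121.40 = €5,990,355.52.
EOQ at €108.20 = 680.8 < 1200, so use break Q=1200: TC = 49,130×€108.20 + (49,130/1200.0)×148 + (1200.0/2)×0.29×€108.20 = €5,340,752.17.
Lowest total cost is €5,340,752.17 at Q = 1200.0.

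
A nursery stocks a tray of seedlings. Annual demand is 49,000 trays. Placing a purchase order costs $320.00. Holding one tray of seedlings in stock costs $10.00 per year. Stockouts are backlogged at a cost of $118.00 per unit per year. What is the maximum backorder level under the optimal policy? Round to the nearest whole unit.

With planned backorders, Q* = √(2DS/H) · √((H+B)/B).
√(2DS/H) = √(2 × 49,000 × 320 / 10) = 1770.875.
√((H+B)/B) = √((10+118)/118) = 1.0415.
Q* ≈ 1844.387.
S* = Q* · H/(H+B) = 1844.387 × 10/128 ≈ 144.093.

S* ≈ 144 trays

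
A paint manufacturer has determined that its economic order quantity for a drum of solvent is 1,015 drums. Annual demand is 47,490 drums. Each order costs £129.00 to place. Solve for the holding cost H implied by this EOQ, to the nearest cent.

H ≈ £11.89

Squaring Q* = √(2DS/H) gives Q*² = 2DS/H.
From Q* = √(2DS/H): H = 2DS / Q*² = 2 × 47,490 × 129 / 1,015² = 11.8930.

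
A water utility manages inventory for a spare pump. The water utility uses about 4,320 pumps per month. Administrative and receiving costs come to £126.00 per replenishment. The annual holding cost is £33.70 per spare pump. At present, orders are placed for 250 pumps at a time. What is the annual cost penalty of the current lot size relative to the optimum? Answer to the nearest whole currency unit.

Annual demand D = 4,320 × 12 = 51,840.
EOQ = √(2DS/H) = √(2 × 51,840 × 126 / 33.7) ≈ 622.61.
Cost at Q* = (D/Q*)S + (Q*/2)H = √(2DSH) ≈ £20,982.04.
Cost at Q = 250: (51,840/250)×126 + (250/2)×33.7 = £26,127.36 + £4,212.50 = £30,339.86.
Excess = £30,339.86 − £20,982.04 = £9,357.82.

Extra cost ≈ £9,358 per year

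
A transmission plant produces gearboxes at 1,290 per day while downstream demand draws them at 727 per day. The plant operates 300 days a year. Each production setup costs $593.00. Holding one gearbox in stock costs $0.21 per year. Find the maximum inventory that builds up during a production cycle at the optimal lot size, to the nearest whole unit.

Annual demand D = 727 × 300 = 218,100.
Production build-up factor (1 − d/p) = 1 − 727/1,290 = 0.4364.
Q* = √(2DS / (H(1 − d/p))) = √(2 × 218,100 × 593 / (0.21 × 0.4364)).
= √(258,666,600 / 0.0917) ≈ 53125.275.
Maximum inventory = Q*(1 − d/p) = 53125.275 × 0.4364 ≈ 23185.682.

I_max ≈ 23,186 gearboxes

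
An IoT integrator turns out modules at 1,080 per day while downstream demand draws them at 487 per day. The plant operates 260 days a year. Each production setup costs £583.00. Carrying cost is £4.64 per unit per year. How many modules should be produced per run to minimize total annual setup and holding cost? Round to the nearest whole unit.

Annual demand D = 487 × 260 = 126,620.
Production build-up factor (1 − d/p) = 1 − 487/1,080 = 0.5491.
Q* = √(2DS / (H(1 − d/p))) = √(2 × 126,620 × 583 / (4.64 × 0.5491)).
= √(147,638,920 / 2.5477) ≈ 7612.477.

Q* ≈ 7,612 modules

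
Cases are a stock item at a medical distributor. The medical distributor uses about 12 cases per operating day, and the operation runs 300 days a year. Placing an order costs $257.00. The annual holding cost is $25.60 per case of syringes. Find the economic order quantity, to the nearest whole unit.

Q* ≈ 269 cases

Annual demand D = 12 × 300 = 3,600.
EOQ = √(2DS / H) = √(2 × 3,600 × 257 / 25.6).
= √(1,850,400 / 25.6) = √72,281.25 ≈ 268.852.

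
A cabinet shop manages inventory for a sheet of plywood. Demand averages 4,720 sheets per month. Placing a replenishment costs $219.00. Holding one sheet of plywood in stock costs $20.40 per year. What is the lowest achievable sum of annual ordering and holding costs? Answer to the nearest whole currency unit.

Annual demand D = 4,720 × 12 = 56,640.
Q* = √(2DS/H) = √(2 × 56,640 × 219 / 20.4) ≈ 1102.77.
At Q*, ordering cost (D/Q*)S equals holding cost (Q*/2)H, each = √(DSH/2).
Minimum total = √(2DSH) = √(2 × 56,640 × 219 × 20.4) ≈ 22496.438.

TC* ≈ $22,496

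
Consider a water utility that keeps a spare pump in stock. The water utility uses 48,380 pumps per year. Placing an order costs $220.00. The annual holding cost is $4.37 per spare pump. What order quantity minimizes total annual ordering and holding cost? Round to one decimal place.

Q* ≈ 2,207.1 pumps

EOQ = √(2DS / H) = √(2 × 48,380 × 220 / 4.37).
= √(21,287,200 / 4.37) = √4,871,212.8146 ≈ 2207.082.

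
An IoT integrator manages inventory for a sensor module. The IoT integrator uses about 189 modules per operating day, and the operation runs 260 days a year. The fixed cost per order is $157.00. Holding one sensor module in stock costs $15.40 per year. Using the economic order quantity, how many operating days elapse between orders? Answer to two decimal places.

Annual demand D = 189 × 260 = 49,140.
The optimal lot size = √(2DS/H) = √(2 × 49,140 × 157 / 15.4) ≈ 1000.97.
Cycle time = Q*/D × 260 = 1000.97 / 49,140 × 260 ≈ 5.296 days.

T ≈ 5.30 days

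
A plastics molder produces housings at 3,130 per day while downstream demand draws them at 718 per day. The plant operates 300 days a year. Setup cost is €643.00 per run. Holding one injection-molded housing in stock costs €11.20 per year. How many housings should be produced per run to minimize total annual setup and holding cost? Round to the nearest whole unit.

Q* ≈ 5,665 housings

Annual demand D = 718 × 300 = 215,400.
Production build-up factor (1 − d/p) = 1 − 718/3,130 = 0.7706.
Q* = √(2DS / (H(1 − d/p))) = √(2 × 215,400 × 643 / (11.2 × 0.7706)).
= √(277,004,400 / 8.6308) ≈ 5665.234.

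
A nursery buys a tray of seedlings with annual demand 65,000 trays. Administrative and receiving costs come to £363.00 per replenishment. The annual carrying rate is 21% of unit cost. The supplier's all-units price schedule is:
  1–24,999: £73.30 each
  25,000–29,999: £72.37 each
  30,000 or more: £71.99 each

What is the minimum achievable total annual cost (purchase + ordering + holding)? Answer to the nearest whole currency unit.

TC* ≈ £4,791,452

Holding cost per unit per year at price C is H = 0.21·C.
Candidates are each tier's EOQ (if it falls in that tier) and each price-break quantity.
EOQ at £73.30 = 1750.9 (feasible in tier 1): TC = 65,000×£73.30 + (65,000/1750.9)×363 + (1750.9/2)×0.21×£73.30 = £4,791,451.73.
EOQ at £72.37 = 1762.1 < 25000, so use break Q=25000: TC = 65,000×£72.37 + (65,000/25000.0)×363 + (25000.0/2)×0.21×£72.37 = £4,894,965.05.
EOQ at £71.99 = 1766.8 < 30000, so use break Q=30000: TC = 65,000×£71.99 + (65,000/30000.0)×363 + (30000.0/2)×0.21×£71.99 = £4,906,905.00.
Lowest total cost among the candidates is at Q = 1750.9.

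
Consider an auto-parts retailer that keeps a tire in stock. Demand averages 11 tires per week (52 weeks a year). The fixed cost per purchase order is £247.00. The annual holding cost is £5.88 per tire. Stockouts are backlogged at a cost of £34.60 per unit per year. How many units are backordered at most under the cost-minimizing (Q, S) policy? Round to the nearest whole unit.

Annual demand D = 11 × 52 = 572.
With planned backorders, Q* = √(2DS/H) · √((H+B)/B).
√(2DS/H) = √(2 × 572 × 247 / 5.88) = 219.216.
√((H+B)/B) = √((5.88+34.6)/34.6) = 1.0816.
Q* ≈ 237.113.
S* = Q* · H/(H+B) = 237.113 × 5.88/40.48 ≈ 34.442.

S* ≈ 34 tires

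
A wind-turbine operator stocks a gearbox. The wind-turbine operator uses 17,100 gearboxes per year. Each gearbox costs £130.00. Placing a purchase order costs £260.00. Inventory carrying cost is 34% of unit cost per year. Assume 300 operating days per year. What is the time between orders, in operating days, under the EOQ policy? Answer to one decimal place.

Holding cost H = 0.34 × £130.00 = £44.2000 per unit per year.
The optimal lot size = √(2DS/H) = √(2 × 17,100 × 260 / 44.2) ≈ 448.53.
Cycle time = Q*/D × 300 = 448.53 / 17,100 × 300 ≈ 7.869 days.

T ≈ 7.9 days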